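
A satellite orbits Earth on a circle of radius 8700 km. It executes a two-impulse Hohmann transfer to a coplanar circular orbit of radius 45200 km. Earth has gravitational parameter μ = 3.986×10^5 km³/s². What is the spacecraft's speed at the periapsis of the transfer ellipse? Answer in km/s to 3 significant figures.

Transfer-ellipse semi-major axis a_t = (r₁ + r₂)/2 = (8700 + 45200)/2 = 26950 km.
At periapsis, r = 8700 km.
Applying v² = μ(2/r − 1/a_t): v = 8.766 km/s.

v = 8.77 km/s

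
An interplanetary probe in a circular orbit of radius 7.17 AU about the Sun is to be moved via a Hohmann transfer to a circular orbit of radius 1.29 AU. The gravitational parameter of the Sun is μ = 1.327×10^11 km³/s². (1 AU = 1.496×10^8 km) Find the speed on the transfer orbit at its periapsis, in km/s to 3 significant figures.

v = 34.1 km/s

In km: r₁ = 7.17 × 1.496×10^8 = 1.072632×10^9 km; r₂ = 1.29 × 1.496×10^8 = 1.92984×10^8 km.
Semi-major axis of the transfer orbit: a_t = (1.072632×10^9 + 1.92984×10^8)/2 = 6.32808×10^8 km.
The periapsis of the transfer ellipse is at r = 1.92984×10^8 km.
Vis-viva: v = √[μ(2/r − 1/a_t)] = √[1.327×10^11 × (2/1.92984×10^8 − 1/6.32808×10^8)] = 34.14 km/s.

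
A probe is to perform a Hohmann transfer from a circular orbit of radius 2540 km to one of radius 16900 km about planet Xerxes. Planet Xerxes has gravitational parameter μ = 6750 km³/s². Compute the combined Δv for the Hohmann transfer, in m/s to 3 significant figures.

Δv = 828 m/s

Semi-major axis of the transfer orbit: a_t = (2540 + 16900)/2 = 9720 km.
Circular speed at r₁: v₁ = √(μ/r₁) = √(6750/2540) = 1.63018 km/s.
On the transfer ellipse at r₁, vis-viva gives v_p = √[μ(2/r₁ − 1/a_t)] = 2.14954 km/s.
First burn Δv₁ = |v_p − v₁| = 0.5194 km/s.
At r₂, v₂ = √(μ/r₂) = 0.6320 km/s.
Transfer-orbit speed at r₂: v_a = √[μ(2/r₂ − 1/a_t)] = 0.3231 km/s.
Second burn Δv₂ = |v₂ − v_a| = 0.3089 km/s.
Total Δv = Δv₁ + Δv₂ = 0.8283 km/s.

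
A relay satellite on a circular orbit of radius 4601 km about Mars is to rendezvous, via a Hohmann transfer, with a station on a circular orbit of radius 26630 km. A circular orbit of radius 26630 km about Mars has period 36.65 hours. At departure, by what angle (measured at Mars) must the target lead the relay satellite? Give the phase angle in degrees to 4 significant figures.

From Kepler's third law T² = 4π²r³/μ at r = 26630 km, T = 36.65 hours = 36.65 × 3600 s = 1.3194×10^5 s: μ = 4π²r³/T² = 42827.3 km³/s².
The Hohmann ellipse has a_t = (r₁ + r₂)/2 = 15615.5 km.
Transfer time t = π√(a_t³/μ) = 29623 s.
The target's mean motion on its circular orbit is ω₂ = √(μ/r₂³) = 4.7622×10^-5 rad/s.
Angle swept by the target during transfer: ω₂·t = 1.4107 rad = 80.83°.
The relay satellite traverses 180° on the transfer ellipse, so the target must lead by 180° − 80.83° = 99.17°.

φ = 99.17°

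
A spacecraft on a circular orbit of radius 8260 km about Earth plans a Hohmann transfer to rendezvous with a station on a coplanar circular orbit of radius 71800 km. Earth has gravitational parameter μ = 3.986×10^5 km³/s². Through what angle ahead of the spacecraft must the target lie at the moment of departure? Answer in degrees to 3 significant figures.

φ = 105°

Transfer-ellipse semi-major axis a_t = (r₁ + r₂)/2 = (8260 + 71800)/2 = 40030 km.
Transfer time t = π√(a_t³/μ) = 39853 s.
Target angular speed ω₂ = √(μ/r₂³) = 3.2816×10^-5 rad/s.
Angle swept by the target during transfer: ω₂·t = 1.3078 rad = 74.93°.
The spacecraft traverses 180° on the transfer ellipse, so the target must lead by 180° − 74.93° = 105°.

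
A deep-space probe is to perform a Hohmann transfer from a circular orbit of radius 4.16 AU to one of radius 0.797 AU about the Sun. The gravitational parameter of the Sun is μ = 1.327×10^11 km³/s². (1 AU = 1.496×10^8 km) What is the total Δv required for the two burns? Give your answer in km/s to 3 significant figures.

Δv = 16.2 km/s

In km: r₁ = 4.16 × 1.496×10^8 = 6.22336×10^8 km; r₂ = 0.797 × 1.496×10^8 = 1.192312×10^8 km.
Semi-major axis of the transfer orbit: a_t = (6.22336×10^8 + 1.192312×10^8)/2 = 3.707836×10^8 km.
At r₁ the circular-orbit speed is v₁ = √(μ/r₁) = 14.6024 km/s.
On the transfer ellipse at r₁, vis-viva gives v_a = √[μ(2/r₁ − 1/a_t)] = 8.28052 km/s.
First burn Δv₁ = |v_a − v₁| = 6.322 km/s.
Circular speed at r₂: v₂ = √(μ/r₂) = 33.36 km/s.
Transfer-orbit speed at r₂: v_p = √[μ(2/r₂ − 1/a_t)] = 43.22 km/s.
Second burn Δv₂ = |v₂ − v_p| = 9.860 km/s.
Δv = Δv₁ + Δv₂ = 6.322 + 9.860 = 16.18 km/s.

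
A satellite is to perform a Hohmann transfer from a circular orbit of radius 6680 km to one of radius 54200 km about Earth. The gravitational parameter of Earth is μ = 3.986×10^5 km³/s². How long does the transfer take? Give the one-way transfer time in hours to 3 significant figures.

t = 7.34 hours

Transfer-ellipse semi-major axis a_t = (r₁ + r₂)/2 = (6680 + 54200)/2 = 30440 km.
Half the transfer-orbit period gives t = π√(a_t³/μ) = 26430 s.
Converting: 26430 s ÷ 3600 s/hour = 7.34 hours.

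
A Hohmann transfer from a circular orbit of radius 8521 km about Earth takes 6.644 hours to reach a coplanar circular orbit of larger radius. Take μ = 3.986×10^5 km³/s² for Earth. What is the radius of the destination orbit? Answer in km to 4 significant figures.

r₂ = 48440 km

Transfer time t = 6.644 hours = 23918.4 s, and t = π√(a_t³/μ).
So a_t = (μ t²/π²)^(1/3) = (3.986×10^5 × (23918.4)² / π²)^(1/3) = 28482 km.
Since a_t = (r₁ + r₂)/2, r₂ = 2a_t − r₁ = 2×28482 − 8521 = 48443 km.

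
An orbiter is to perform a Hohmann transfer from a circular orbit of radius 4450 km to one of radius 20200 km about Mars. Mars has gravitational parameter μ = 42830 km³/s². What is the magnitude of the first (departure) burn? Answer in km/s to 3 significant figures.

The Hohmann ellipse has a_t = (r₁ + r₂)/2 = 12325 km.
On the circular orbit at r = 4450 km, v_c = √(μ/r) = 3.1024 km/s.
Vis-viva on the transfer ellipse at r = 4450 km gives v_t = √[μ(2/r − 1/a_t)] = 3.9717 km/s.
Δv₁ = |v_t − v_c| = |3.9717 − 3.1024| = 0.8693 km/s.

Δv₁ = 0.869 km/s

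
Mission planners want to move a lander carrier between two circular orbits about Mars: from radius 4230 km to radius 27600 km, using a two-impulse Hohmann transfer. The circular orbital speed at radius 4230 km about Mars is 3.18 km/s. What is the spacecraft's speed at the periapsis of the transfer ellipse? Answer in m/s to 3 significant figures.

v = 4190 m/s

From the circular-orbit relation v² = μ/r at r = 4230 km: μ = v²r = (3.18)² × 4230 = 42775.5 km³/s².
Transfer-ellipse semi-major axis a_t = (r₁ + r₂)/2 = (4230 + 27600)/2 = 15915 km.
The periapsis of the transfer ellipse is at r = 4230 km.
From the vis-viva equation, v = √[μ(2/r − 1/a_t)] = 4.188 km/s.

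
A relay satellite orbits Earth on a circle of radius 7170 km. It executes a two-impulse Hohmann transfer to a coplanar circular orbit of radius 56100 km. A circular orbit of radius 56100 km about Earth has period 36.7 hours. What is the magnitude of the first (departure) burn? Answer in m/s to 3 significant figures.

Δv₁ = 2480 m/s

From Kepler's third law T² = 4π²r³/μ at r = 56100 km, T = 36.7 hours = 36.7 × 3600 s = 1.3212×10^5 s: μ = 4π²r³/T² = 3.99311×10^5 km³/s².
The Hohmann ellipse has a_t = (r₁ + r₂)/2 = 31635 km.
On the circular orbit at r = 7170 km, v_c = √(μ/r) = 7.463 km/s.
Vis-viva on the transfer ellipse at r = 7170 km gives v_t = √[μ(2/r − 1/a_t)] = 9.938 km/s.
Δv₁ = |v_t − v_c| = |9.938 − 7.463| = 2.475 km/s.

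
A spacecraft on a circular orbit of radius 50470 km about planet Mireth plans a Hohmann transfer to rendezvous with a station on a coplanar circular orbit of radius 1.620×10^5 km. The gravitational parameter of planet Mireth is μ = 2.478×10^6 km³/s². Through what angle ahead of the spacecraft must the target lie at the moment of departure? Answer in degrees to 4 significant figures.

φ = 84.41°

Semi-major axis of the transfer orbit: a_t = (50470 + 1.620×10^5)/2 = 1.06235×10^5 km.
The half-period of the transfer ellipse is t = π√(a_t³/μ) = 69104 s.
The target's mean motion on its circular orbit is ω₂ = √(μ/r₂³) = 2.4142×10^-5 rad/s.
Angle swept by the target during transfer: ω₂·t = 1.6683 rad = 95.59°.
The spacecraft traverses 180° on the transfer ellipse, so the target must lead by 180° − 95.59° = 84.41°.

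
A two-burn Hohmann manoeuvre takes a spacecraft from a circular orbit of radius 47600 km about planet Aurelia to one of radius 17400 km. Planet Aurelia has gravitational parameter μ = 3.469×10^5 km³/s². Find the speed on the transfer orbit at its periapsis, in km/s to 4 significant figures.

Semi-major axis of the transfer orbit: a_t = (47600 + 17400)/2 = 32500 km.
At periapsis, r = 17400 km.
Vis-viva: v = √[μ(2/r − 1/a_t)] = √[3.469×10^5 × (2/17400 − 1/32500)] = 5.404 km/s.

v = 5.404 km/s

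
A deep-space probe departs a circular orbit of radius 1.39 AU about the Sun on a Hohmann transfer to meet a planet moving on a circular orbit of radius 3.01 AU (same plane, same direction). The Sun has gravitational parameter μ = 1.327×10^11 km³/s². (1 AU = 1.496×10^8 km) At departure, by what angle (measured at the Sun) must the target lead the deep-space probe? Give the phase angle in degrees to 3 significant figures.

φ = 67.5°

In km: r₁ = 1.39 × 1.496×10^8 = 2.07944×10^8 km; r₂ = 3.01 × 1.496×10^8 = 4.50296×10^8 km.
The Hohmann ellipse has a_t = (r₁ + r₂)/2 = 3.2912×10^8 km.
The half-period of the transfer ellipse is t = π√(a_t³/μ) = 5.149×10^7 s.
The target's mean motion on its circular orbit is ω₂ = √(μ/r₂³) = 3.812×10^-8 rad/s.
Angle swept by the target during transfer: ω₂·t = 1.963 rad = 112.5°.
The deep-space probe traverses 180° on the transfer ellipse, so the target must lead by 180° − 112.5° = 67.5°.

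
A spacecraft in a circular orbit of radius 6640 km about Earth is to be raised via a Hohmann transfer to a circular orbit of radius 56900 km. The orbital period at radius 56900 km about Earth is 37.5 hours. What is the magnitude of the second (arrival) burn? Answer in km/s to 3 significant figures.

From Kepler's third law T² = 4π²r³/μ at r = 56900 km, T = 37.5 hours = 37.5 × 3600 s = 1.350×10^5 s: μ = 4π²r³/T² = 3.99052×10^5 km³/s².
Semi-major axis of the transfer orbit: a_t = (6640 + 56900)/2 = 31770 km.
On the circular orbit at r = 56900 km, v_c = √(μ/r) = 2.64825 km/s.
Vis-viva on the transfer ellipse at r = 56900 km gives v_t = √[μ(2/r − 1/a_t)] = 1.21069 km/s.
Δv₂ = |v_t − v_c| = |1.21069 − 2.64825| = 1.438 km/s.

Δv₂ = 1.44 km/s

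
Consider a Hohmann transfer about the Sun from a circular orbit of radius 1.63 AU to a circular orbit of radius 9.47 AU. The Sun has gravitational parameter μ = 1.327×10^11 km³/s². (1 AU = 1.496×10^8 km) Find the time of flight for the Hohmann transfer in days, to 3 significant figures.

In km: r₁ = 1.63 × 1.496×10^8 = 2.43848×10^8 km; r₂ = 9.47 × 1.496×10^8 = 1.416712×10^9 km.
Transfer-ellipse semi-major axis a_t = (r₁ + r₂)/2 = (2.43848×10^8 + 1.416712×10^9)/2 = 8.3028×10^8 km.
Half the transfer-orbit period gives t = π√(a_t³/μ) = 2.063×10^8 s.
Converting: 2.063×10^8 s ÷ 86400 s/day = 2390 days.

t = 2390 days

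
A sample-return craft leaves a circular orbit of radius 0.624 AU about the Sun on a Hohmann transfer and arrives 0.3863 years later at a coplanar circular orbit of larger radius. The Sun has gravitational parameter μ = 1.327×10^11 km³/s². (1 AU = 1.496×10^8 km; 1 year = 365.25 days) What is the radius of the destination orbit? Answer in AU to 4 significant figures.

r₂ = 1.060 AU

In km: r₁ = 0.624 × 1.496×10^8 = 9.33504×10^7 km.
Transfer time t = 0.3863 years × 365.25 × 86400 s = 1.219070088×10^7 s, and t = π√(a_t³/μ).
So a_t = (μ t²/π²)^(1/3) = (1.327×10^11 × (1.219070088×10^7)² / π²)^(1/3) = 1.2595×10^8 km.
Since a_t = (r₁ + r₂)/2, r₂ = 2a_t − r₁ = 2×1.2595×10^8 − 9.33504×10^7 = 1.585496×10^8 km.
In AU: r₂ = 1.585496×10^8 / 1.496×10^8 = 1.060 AU.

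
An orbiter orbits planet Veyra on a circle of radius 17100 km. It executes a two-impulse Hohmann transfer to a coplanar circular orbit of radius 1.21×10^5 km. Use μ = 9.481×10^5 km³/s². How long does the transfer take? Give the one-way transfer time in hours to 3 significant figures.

t = 16.3 hours

The Hohmann ellipse has a_t = (r₁ + r₂)/2 = 69050 km.
Transfer time t = π√(a_t³/μ) = π√((69050)³ / 9.481×10^5) = 58540 s.
Converting: 58540 s ÷ 3600 s/hour = 16.3 hours.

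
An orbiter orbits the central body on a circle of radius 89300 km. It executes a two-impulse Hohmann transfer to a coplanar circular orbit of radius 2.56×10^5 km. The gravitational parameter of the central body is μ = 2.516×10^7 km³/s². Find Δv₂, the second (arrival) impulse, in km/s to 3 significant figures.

Semi-major axis of the transfer orbit: a_t = (89300 + 2.560×10^5)/2 = 1.7265×10^5 km.
Circular speed at r = 2.560×10^5 km: v_c = √(μ/r) = 9.914 km/s.
Vis-viva on the transfer ellipse at r = 2.560×10^5 km gives v_t = √[μ(2/r − 1/a_t)] = 7.130 km/s.
Δv₂ = |v_t − v_c| = |7.130 − 9.914| = 2.784 km/s.

Δv₂ = 2.78 km/s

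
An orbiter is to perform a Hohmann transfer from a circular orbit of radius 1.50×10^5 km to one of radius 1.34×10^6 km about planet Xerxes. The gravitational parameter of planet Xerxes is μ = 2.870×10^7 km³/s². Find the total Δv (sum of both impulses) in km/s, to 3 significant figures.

Δv = 7.27 km/s

Semi-major axis of the transfer orbit: a_t = (1.500×10^5 + 1.340×10^6)/2 = 7.450×10^5 km.
At r₁ the circular-orbit speed is v₁ = √(μ/r₁) = 13.832 km/s.
Transfer-orbit speed at r₁ (vis-viva): v_p = √[μ(2/r₁ − 1/a_t)] = 18.551 km/s.
First burn Δv₁ = |v_p − v₁| = 4.719 km/s.
Circular speed at r₂: v₂ = √(μ/r₂) = 4.628 km/s.
Transfer-orbit speed at r₂: v_a = √[μ(2/r₂ − 1/a_t)] = 2.077 km/s.
Second burn Δv₂ = |v₂ − v_a| = 2.551 km/s.
Δv = Δv₁ + Δv₂ = 4.719 + 2.551 = 7.270 km/s.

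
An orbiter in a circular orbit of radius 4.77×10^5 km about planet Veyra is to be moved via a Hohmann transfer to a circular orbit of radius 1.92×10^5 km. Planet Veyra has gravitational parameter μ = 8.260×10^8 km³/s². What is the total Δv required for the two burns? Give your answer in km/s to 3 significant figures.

Transfer-ellipse semi-major axis a_t = (r₁ + r₂)/2 = (4.770×10^5 + 1.920×10^5)/2 = 3.345×10^5 km.
Circular speed at r₁: v₁ = √(μ/r₁) = √(8.260×10^8/4.770×10^5) = 41.613 km/s.
Transfer-orbit speed at r₁ (vis-viva equation): v_a = √[μ(2/r₁ − 1/a_t)] = 31.527 km/s.
First burn Δv₁ = |v_a − v₁| = 10.09 km/s.
Circular speed at r₂: v₂ = √(μ/r₂) = 65.5903 km/s.
Transfer-orbit speed at r₂: v_p = √[μ(2/r₂ − 1/a_t)] = 78.3250 km/s.
Second burn Δv₂ = |v₂ − v_p| = 12.73 km/s.
Δv = Δv₁ + Δv₂ = 10.09 + 12.73 = 22.82 km/s.

Δv = 22.8 km/s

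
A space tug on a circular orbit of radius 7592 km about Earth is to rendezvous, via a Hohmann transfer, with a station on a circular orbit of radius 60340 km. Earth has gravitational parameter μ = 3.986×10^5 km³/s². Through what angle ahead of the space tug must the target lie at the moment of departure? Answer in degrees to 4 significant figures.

The Hohmann ellipse has a_t = (r₁ + r₂)/2 = 33966 km.
The half-period of the transfer ellipse is t = π√(a_t³/μ) = 31149 s.
The target's mean motion on its circular orbit is ω₂ = √(μ/r₂³) = 4.2595×10^-5 rad/s.
Angle swept by the target during transfer: ω₂·t = 1.3268 rad = 76.02°.
Arrival is 180° from departure on the ellipse, so φ = 180° − 76.02° = 104.0°.

φ = 104.0°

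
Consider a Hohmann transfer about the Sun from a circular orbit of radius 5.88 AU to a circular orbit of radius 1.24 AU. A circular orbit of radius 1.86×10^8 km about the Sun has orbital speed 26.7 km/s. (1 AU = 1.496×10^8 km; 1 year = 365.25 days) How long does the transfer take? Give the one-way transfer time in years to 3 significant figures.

t = 3.36 years

From the circular-orbit relation v² = μ/r at r = 1.86×10^8 km: μ = v²r = (26.7)² × 1.86×10^8 = 1.32598×10^11 km³/s².
In km: r₁ = 5.88 × 1.496×10^8 = 8.79648×10^8 km; r₂ = 1.24 × 1.496×10^8 = 1.85504×10^8 km.
Transfer-ellipse semi-major axis a_t = (r₁ + r₂)/2 = (8.79648×10^8 + 1.85504×10^8)/2 = 5.32576×10^8 km.
Half the transfer-orbit period gives t = π√(a_t³/μ) = 1.060×10^8 s.
Converting: 1.060×10^8 s ÷ 3.15576×10^7 s/year (365.25 × 86400) = 3.36 years.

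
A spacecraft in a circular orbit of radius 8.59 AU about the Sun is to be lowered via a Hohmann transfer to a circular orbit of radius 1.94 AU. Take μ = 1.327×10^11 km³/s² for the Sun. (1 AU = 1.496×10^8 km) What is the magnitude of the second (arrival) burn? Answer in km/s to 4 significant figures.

In km: r₁ = 8.59 × 1.496×10^8 = 1.285064×10^9 km; r₂ = 1.94 × 1.496×10^8 = 2.90224×10^8 km.
Semi-major axis of the transfer orbit: a_t = (1.285064×10^9 + 2.90224×10^8)/2 = 7.87644×10^8 km.
On the circular orbit at r = 2.90224×10^8 km, v_c = √(μ/r) = 21.38 km/s.
Vis-viva on the transfer ellipse at r = 2.90224×10^8 km gives v_t = √[μ(2/r − 1/a_t)] = 27.31 km/s.
Δv₂ = |v_t − v_c| = |27.31 − 21.38| = 5.930 km/s.

Δv₂ = 5.930 km/s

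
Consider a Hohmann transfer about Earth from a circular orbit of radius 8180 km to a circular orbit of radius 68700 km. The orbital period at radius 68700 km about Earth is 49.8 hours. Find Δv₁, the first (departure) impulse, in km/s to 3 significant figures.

Δv₁ = 2.35 km/s

From Kepler's third law T² = 4π²r³/μ at r = 68700 km, T = 49.8 hours = 49.8 × 3600 s = 1.7928×10^5 s: μ = 4π²r³/T² = 3.98260×10^5 km³/s².
Transfer-ellipse semi-major axis a_t = (r₁ + r₂)/2 = (8180 + 68700)/2 = 38440 km.
On the circular orbit at r = 8180 km, v_c = √(μ/r) = 6.978 km/s.
Vis-viva on the transfer ellipse at r = 8180 km gives v_t = √[μ(2/r − 1/a_t)] = 9.328 km/s.
Δv₁ = |v_t − v_c| = |9.328 − 6.978| = 2.350 km/s.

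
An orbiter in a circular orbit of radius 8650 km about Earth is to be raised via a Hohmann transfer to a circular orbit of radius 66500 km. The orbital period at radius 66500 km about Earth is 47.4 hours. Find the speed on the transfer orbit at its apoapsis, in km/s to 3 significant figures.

v = 1.17 km/s

From Kepler's third law T² = 4π²r³/μ at r = 66500 km, T = 47.4 hours = 47.4 × 3600 s = 1.7064×10^5 s: μ = 4π²r³/T² = 3.98715×10^5 km³/s².
The Hohmann ellipse has a_t = (r₁ + r₂)/2 = 37575 km.
The apoapsis of the transfer ellipse is at r = 66500 km.
From the vis-viva equation, v = √[μ(2/r − 1/a_t)] = 1.175 km/s.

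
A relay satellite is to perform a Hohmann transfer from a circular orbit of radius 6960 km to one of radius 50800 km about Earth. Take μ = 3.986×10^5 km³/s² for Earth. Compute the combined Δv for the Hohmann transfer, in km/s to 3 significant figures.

Semi-major axis of the transfer orbit: a_t = (6960 + 50800)/2 = 28880 km.
At r₁ the circular-orbit speed is v₁ = √(μ/r₁) = 7.5677 km/s.
On the transfer ellipse at r₁, vis-viva equation gives v_p = √[μ(2/r₁ − 1/a_t)] = 10.037 km/s.
First burn Δv₁ = |v_p − v₁| = 2.469 km/s.
Circular speed at r₂: v₂ = √(μ/r₂) = 2.801 km/s.
Transfer-orbit speed at r₂: v_a = √[μ(2/r₂ − 1/a_t)] = 1.375 km/s.
Second burn Δv₂ = |v₂ − v_a| = 1.426 km/s.
Δv = Δv₁ + Δv₂ = 2.469 + 1.426 = 3.895 km/s.

Δv = 3.90 km/s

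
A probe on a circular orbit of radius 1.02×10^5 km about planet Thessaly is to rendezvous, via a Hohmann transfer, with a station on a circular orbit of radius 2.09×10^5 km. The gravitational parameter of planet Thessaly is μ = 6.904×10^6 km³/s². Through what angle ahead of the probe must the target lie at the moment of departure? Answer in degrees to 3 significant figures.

Semi-major axis of the transfer orbit: a_t = (1.020×10^5 + 2.090×10^5)/2 = 1.555×10^5 km.
The half-period of the transfer ellipse is t = π√(a_t³/μ) = 73320 s.
The target's mean motion on its circular orbit is ω₂ = √(μ/r₂³) = 2.750×10^-5 rad/s.
Angle swept by the target during transfer: ω₂·t = 2.016 rad = 115.5°.
Arrival is 180° from departure on the ellipse, so φ = 180° − 115.5° = 64.5°.

φ = 64.5°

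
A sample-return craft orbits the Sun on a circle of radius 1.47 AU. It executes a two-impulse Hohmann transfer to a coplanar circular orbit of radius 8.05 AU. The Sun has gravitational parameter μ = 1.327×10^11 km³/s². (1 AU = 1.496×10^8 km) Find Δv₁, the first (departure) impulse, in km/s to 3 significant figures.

Δv₁ = 7.38 km/s

In km: r₁ = 1.47 × 1.496×10^8 = 2.19912×10^8 km; r₂ = 8.05 × 1.496×10^8 = 1.20428×10^9 km.
Semi-major axis of the transfer orbit: a_t = (2.19912×10^8 + 1.20428×10^9)/2 = 7.12096×10^8 km.
On the circular orbit at r = 2.19912×10^8 km, v_c = √(μ/r) = 24.56467 km/s.
Vis-viva on the transfer ellipse at r = 2.19912×10^8 km gives v_t = √[μ(2/r − 1/a_t)] = 31.94519 km/s.
Δv₁ = |v_t − v_c| = |31.94519 − 24.56467| = 7.381 km/s.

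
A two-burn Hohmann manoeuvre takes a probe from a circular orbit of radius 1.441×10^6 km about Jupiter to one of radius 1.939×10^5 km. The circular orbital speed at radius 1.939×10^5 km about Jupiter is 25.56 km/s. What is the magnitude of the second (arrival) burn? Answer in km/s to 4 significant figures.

Δv₂ = 8.376 km/s

From the circular-orbit relation v² = μ/r at r = 1.939×10^5 km: μ = v²r = (25.56)² × 1.939×10^5 = 1.26678×10^8 km³/s².
The Hohmann ellipse has a_t = (r₁ + r₂)/2 = 8.1745×10^5 km.
Circular speed at r = 1.939×10^5 km: v_c = √(μ/r) = 25.560 km/s.
Vis-viva on the transfer ellipse at r = 1.939×10^5 km gives v_t = √[μ(2/r − 1/a_t)] = 33.936 km/s.
Δv₂ = |v_t − v_c| = |33.936 − 25.560| = 8.376 km/s.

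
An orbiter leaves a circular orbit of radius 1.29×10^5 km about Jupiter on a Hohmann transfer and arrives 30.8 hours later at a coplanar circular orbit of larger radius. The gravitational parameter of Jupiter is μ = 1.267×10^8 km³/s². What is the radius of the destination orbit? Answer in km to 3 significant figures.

r₂ = 9.52×10^5 km

Transfer time t = 30.8 hours = 1.1088×10^5 s, and t = π√(a_t³/μ).
So a_t = (μ t²/π²)^(1/3) = (1.267×10^8 × (1.1088×10^5)² / π²)^(1/3) = 5.4042×10^5 km.
Since a_t = (r₁ + r₂)/2, r₂ = 2a_t − r₁ = 2×5.4042×10^5 − 1.290×10^5 = 9.5184×10^5 km.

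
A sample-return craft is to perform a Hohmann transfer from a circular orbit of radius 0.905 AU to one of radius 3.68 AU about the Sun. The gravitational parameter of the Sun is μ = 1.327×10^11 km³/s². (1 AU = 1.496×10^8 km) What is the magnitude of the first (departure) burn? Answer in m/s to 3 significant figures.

In km: r₁ = 0.905 × 1.496×10^8 = 1.35388×10^8 km; r₂ = 3.68 × 1.496×10^8 = 5.50528×10^8 km.
The Hohmann ellipse has a_t = (r₁ + r₂)/2 = 3.42958×10^8 km.
On the circular orbit at r = 1.35388×10^8 km, v_c = √(μ/r) = 31.3073 km/s.
Transfer-orbit speed at the same r (vis-viva, a = a_t): v_t = √[μ(2/r − 1/a_t)] = 39.6657 km/s.
Δv₁ = |v_t − v_c| = |39.6657 − 31.3073| = 8.358 km/s.

Δv₁ = 8360 m/s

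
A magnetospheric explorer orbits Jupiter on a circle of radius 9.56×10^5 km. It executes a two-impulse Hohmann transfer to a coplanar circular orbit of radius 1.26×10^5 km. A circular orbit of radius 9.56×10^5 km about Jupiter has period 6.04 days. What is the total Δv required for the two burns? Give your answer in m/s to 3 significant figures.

Δv = 16400 m/s

From Kepler's third law T² = 4π²r³/μ at r = 9.56×10^5 km, T = 6.04 days = 6.04 × 86400 s = 5.21856×10^5 s: μ = 4π²r³/T² = 1.26658×10^8 km³/s².
Semi-major axis of the transfer orbit: a_t = (9.560×10^5 + 1.260×10^5)/2 = 5.410×10^5 km.
At r₁ the circular-orbit speed is v₁ = √(μ/r₁) = 11.5103 km/s.
Transfer-orbit speed at r₁ (vis-viva equation): v_a = √[μ(2/r₁ − 1/a_t)] = 5.55487 km/s.
First burn Δv₁ = |v_a − v₁| = 5.9554 km/s.
At r₂, v₂ = √(μ/r₂) = 31.705 km/s.
Transfer-orbit speed at r₂: v_p = √[μ(2/r₂ − 1/a_t)] = 42.146 km/s.
Second burn Δv₂ = |v₂ − v_p| = 10.441 km/s.
Total Δv = Δv₁ + Δv₂ = 16.40 km/s.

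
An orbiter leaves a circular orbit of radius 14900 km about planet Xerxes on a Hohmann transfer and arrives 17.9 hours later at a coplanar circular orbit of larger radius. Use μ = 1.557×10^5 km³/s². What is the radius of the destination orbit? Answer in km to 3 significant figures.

r₂ = 65700 km

Transfer time t = 17.9 hours = 64440 s, and t = π√(a_t³/μ).
So a_t = (μ t²/π²)^(1/3) = (1.557×10^5 × (64440)² / π²)^(1/3) = 40312 km.
Since a_t = (r₁ + r₂)/2, r₂ = 2a_t − r₁ = 2×40312 − 14900 = 65724 km.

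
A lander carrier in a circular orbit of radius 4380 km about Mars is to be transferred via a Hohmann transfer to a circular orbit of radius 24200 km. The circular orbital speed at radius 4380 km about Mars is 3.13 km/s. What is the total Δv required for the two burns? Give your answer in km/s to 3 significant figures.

From the circular-orbit relation v² = μ/r at r = 4380 km: μ = v²r = (3.13)² × 4380 = 42910.4 km³/s².
Semi-major axis of the transfer orbit: a_t = (4380 + 24200)/2 = 14290 km.
Circular speed at r₁: v₁ = √(μ/r₁) = √(42910.4/4380) = 3.1300 km/s.
On the transfer ellipse at r₁, vis-viva gives v_p = √[μ(2/r₁ − 1/a_t)] = 4.0732 km/s.
First burn Δv₁ = |v_p − v₁| = 0.9432 km/s.
At r₂, v₂ = √(μ/r₂) = 1.3316 km/s.
Transfer-orbit speed at r₂: v_a = √[μ(2/r₂ − 1/a_t)] = 0.73722 km/s.
Second burn Δv₂ = |v₂ − v_a| = 0.5944 km/s.
Δv = Δv₁ + Δv₂ = 0.9432 + 0.5944 = 1.538 km/s.

Δv = 1.54 km/s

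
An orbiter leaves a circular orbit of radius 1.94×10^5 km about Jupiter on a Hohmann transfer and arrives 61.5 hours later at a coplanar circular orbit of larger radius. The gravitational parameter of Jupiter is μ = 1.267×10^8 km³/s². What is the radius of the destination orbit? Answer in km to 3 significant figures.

r₂ = 1.52×10^6 km

Transfer time t = 61.5 hours = 2.214×10^5 s, and t = π√(a_t³/μ).
So a_t = (μ t²/π²)^(1/3) = (1.267×10^8 × (2.214×10^5)² / π²)^(1/3) = 8.5693×10^5 km.
Since a_t = (r₁ + r₂)/2, r₂ = 2a_t − r₁ = 2×8.5693×10^5 − 1.940×10^5 = 1.51986×10^6 km.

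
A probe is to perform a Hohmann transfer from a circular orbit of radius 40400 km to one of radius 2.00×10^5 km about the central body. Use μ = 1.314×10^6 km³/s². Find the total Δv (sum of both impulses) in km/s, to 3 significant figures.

Δv = 2.73 km/s

Semi-major axis of the transfer orbit: a_t = (40400 + 2.000×10^5)/2 = 1.202×10^5 km.
At r₁ the circular-orbit speed is v₁ = √(μ/r₁) = 5.70305 km/s.
On the transfer ellipse at r₁, vis-viva gives v_p = √[μ(2/r₁ − 1/a_t)] = 7.35648 km/s.
First burn Δv₁ = |v_p − v₁| = 1.6534 km/s.
Circular speed at r₂: v₂ = √(μ/r₂) = 2.5632 km/s.
Transfer-orbit speed at r₂: v_a = √[μ(2/r₂ − 1/a_t)] = 1.4860 km/s.
Second burn Δv₂ = |v₂ − v_a| = 1.0772 km/s.
Δv = Δv₁ + Δv₂ = 1.6534 + 1.0772 = 2.731 km/s.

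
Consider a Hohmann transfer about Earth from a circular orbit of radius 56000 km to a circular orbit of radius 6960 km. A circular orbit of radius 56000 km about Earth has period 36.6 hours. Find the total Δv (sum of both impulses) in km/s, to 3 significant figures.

From Kepler's third law T² = 4π²r³/μ at r = 56000 km, T = 36.6 hours = 36.6 × 3600 s = 1.3176×10^5 s: μ = 4π²r³/T² = 3.99353×10^5 km³/s².
The Hohmann ellipse has a_t = (r₁ + r₂)/2 = 31480 km.
At r₁ the circular-orbit speed is v₁ = √(μ/r₁) = 2.6704 km/s.
Transfer-orbit speed at r₁ (v² = μ(2/r − 1/a)): v_a = √[μ(2/r₁ − 1/a_t)] = 1.2557 km/s.
First burn Δv₁ = |v_a − v₁| = 1.415 km/s.
At r₂, v₂ = √(μ/r₂) = 7.5748 km/s.
Transfer-orbit speed at r₂: v_p = √[μ(2/r₂ − 1/a_t)] = 10.103 km/s.
Second burn Δv₂ = |v₂ − v_p| = 2.528 km/s.
Total Δv = Δv₁ + Δv₂ = 3.943 km/s.

Δv = 3.94 km/s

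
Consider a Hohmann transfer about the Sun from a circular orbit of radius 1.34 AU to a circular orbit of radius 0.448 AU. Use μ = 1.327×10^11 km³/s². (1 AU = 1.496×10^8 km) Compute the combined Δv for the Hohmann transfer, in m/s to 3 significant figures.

Δv = 17500 m/s

In km: r₁ = 1.34 × 1.496×10^8 = 2.00464×10^8 km; r₂ = 0.448 × 1.496×10^8 = 6.70208×10^7 km.
The Hohmann ellipse has a_t = (r₁ + r₂)/2 = 1.337424×10^8 km.
At r₁ the circular-orbit speed is v₁ = √(μ/r₁) = 25.7287 km/s.
Transfer-orbit speed at r₁ (vis-viva): v_a = √[μ(2/r₁ − 1/a_t)] = 18.2133 km/s.
First burn Δv₁ = |v_a − v₁| = 7.5154 km/s.
At r₂, v₂ = √(μ/r₂) = 44.4970 km/s.
Transfer-orbit speed at r₂: v_p = √[μ(2/r₂ − 1/a_t)] = 54.4771 km/s.
Second burn Δv₂ = |v₂ − v_p| = 9.9801 km/s.
Δv = Δv₁ + Δv₂ = 7.5154 + 9.9801 = 17.50 km/s.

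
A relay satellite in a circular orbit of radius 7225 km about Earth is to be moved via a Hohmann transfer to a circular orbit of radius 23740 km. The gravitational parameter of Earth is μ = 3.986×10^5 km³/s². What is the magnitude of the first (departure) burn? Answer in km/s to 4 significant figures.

Semi-major axis of the transfer orbit: a_t = (7225 + 23740)/2 = 15482.5 km.
Circular speed at r = 7225 km: v_c = √(μ/r) = 7.4276 km/s.
Vis-viva on the transfer ellipse at r = 7225 km gives v_t = √[μ(2/r − 1/a_t)] = 9.1975 km/s.
Δv₁ = |v_t − v_c| = |9.1975 − 7.4276| = 1.770 km/s.

Δv₁ = 1.770 km/s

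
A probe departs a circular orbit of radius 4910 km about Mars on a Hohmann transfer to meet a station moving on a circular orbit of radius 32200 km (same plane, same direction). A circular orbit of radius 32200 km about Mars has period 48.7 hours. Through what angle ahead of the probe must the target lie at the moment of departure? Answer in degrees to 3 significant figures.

φ = 101°

From Kepler's third law T² = 4π²r³/μ at r = 32200 km, T = 48.7 hours = 48.7 × 3600 s = 1.7532×10^5 s: μ = 4π²r³/T² = 42881.0 km³/s².
Transfer-ellipse semi-major axis a_t = (r₁ + r₂)/2 = (4910 + 32200)/2 = 18555 km.
Transfer time t = π√(a_t³/μ) = 38345 s.
Target angular speed ω₂ = √(μ/r₂³) = 3.5838×10^-5 rad/s.
Angle swept by the target during transfer: ω₂·t = 1.3742 rad = 78.74°.
The probe traverses 180° on the transfer ellipse, so the target must lead by 180° − 78.74° = 101°.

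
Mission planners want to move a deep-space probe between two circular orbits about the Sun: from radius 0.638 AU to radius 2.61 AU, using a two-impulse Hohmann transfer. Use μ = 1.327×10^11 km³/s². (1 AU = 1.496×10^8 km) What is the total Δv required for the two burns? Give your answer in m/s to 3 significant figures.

In km: r₁ = 0.638 × 1.496×10^8 = 9.54448×10^7 km; r₂ = 2.61 × 1.496×10^8 = 3.90456×10^8 km.
Semi-major axis of the transfer orbit: a_t = (9.54448×10^7 + 3.90456×10^8)/2 = 2.429504×10^8 km.
At r₁ the circular-orbit speed is v₁ = √(μ/r₁) = 37.287 km/s.
On the transfer ellipse at r₁, vis-viva gives v_p = √[μ(2/r₁ − 1/a_t)] = 47.270 km/s.
First burn Δv₁ = |v_p − v₁| = 9.983 km/s.
Circular speed at r₂: v₂ = √(μ/r₂) = 18.435 km/s.
Transfer-orbit speed at r₂: v_a = √[μ(2/r₂ − 1/a_t)] = 11.555 km/s.
Second burn Δv₂ = |v₂ − v_a| = 6.880 km/s.
Total Δv = Δv₁ + Δv₂ = 16.86 km/s.

Δv = 16900 m/s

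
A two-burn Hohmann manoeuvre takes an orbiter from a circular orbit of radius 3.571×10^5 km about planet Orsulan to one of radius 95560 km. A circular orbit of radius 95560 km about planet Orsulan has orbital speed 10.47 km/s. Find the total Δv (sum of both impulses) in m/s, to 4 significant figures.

Δv = 4578 m/s

From the circular-orbit relation v² = μ/r at r = 95560 km: μ = v²r = (10.47)² × 95560 = 1.04754×10^7 km³/s².
Semi-major axis of the transfer orbit: a_t = (3.571×10^5 + 95560)/2 = 2.2633×10^5 km.
At r₁ the circular-orbit speed is v₁ = √(μ/r₁) = 5.416 km/s.
Transfer-orbit speed at r₁ (vis-viva equation): v_a = √[μ(2/r₁ − 1/a_t)] = 3.519 km/s.
First burn Δv₁ = |v_a − v₁| = 1.897 km/s.
At r₂, v₂ = √(μ/r₂) = 10.470 km/s.
Transfer-orbit speed at r₂: v_p = √[μ(2/r₂ − 1/a_t)] = 13.151 km/s.
Second burn Δv₂ = |v₂ − v_p| = 2.681 km/s.
Δv = Δv₁ + Δv₂ = 1.897 + 2.681 = 4.578 km/s.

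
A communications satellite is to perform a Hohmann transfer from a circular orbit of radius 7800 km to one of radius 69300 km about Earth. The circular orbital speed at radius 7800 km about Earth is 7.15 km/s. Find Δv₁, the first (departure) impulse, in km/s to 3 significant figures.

Δv₁ = 2.44 km/s

From the circular-orbit relation v² = μ/r at r = 7800 km: μ = v²r = (7.15)² × 7800 = 3.98756×10^5 km³/s².
The Hohmann ellipse has a_t = (r₁ + r₂)/2 = 38550 km.
Circular speed at r = 7800 km: v_c = √(μ/r) = 7.150 km/s.
Vis-viva on the transfer ellipse at r = 7800 km gives v_t = √[μ(2/r − 1/a_t)] = 9.587 km/s.
Δv₁ = |v_t − v_c| = |9.587 − 7.150| = 2.437 km/s.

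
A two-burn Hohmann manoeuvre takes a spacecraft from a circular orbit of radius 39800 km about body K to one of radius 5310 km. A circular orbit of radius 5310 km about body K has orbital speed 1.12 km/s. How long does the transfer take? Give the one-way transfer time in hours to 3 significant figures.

t = 36.2 hours

From the circular-orbit relation v² = μ/r at r = 5310 km: μ = v²r = (1.12)² × 5310 = 6660.86 km³/s².
Transfer-ellipse semi-major axis a_t = (r₁ + r₂)/2 = (39800 + 5310)/2 = 22555 km.
Half the transfer-orbit period gives t = π√(a_t³/μ) = 1.304×10^5 s.
Converting: 1.304×10^5 s ÷ 3600 s/hour = 36.2 hours.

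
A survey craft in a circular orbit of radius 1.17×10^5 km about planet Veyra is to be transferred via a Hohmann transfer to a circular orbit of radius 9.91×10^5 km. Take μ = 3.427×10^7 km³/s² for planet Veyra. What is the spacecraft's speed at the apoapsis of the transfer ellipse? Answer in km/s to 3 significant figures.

The Hohmann ellipse has a_t = (r₁ + r₂)/2 = 5.540×10^5 km.
The apoapsis of the transfer ellipse is at r = 9.910×10^5 km.
Vis-viva: v = √[μ(2/r − 1/a_t)] = √[3.427×10^7 × (2/9.910×10^5 − 1/5.540×10^5)] = 2.702 km/s.

v = 2.70 km/s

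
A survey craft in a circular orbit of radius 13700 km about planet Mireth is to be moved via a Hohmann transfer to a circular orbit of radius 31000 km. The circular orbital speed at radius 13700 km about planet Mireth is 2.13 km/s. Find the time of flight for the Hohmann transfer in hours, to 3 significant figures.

t = 11.7 hours

From the circular-orbit relation v² = μ/r at r = 13700 km: μ = v²r = (2.13)² × 13700 = 62155.5 km³/s².
The Hohmann ellipse has a_t = (r₁ + r₂)/2 = 22350 km.
By Kepler's third law the transfer-orbit period is T = 2π√(a_t³/μ), so t = T/2 = 42100 s.
Converting: 42100 s ÷ 3600 s/hour = 11.7 hours.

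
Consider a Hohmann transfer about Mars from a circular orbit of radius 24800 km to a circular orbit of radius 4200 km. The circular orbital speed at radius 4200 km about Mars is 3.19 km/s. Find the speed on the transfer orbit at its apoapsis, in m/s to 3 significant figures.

From the circular-orbit relation v² = μ/r at r = 4200 km: μ = v²r = (3.19)² × 4200 = 42739.6 km³/s².
Transfer-ellipse semi-major axis a_t = (r₁ + r₂)/2 = (24800 + 4200)/2 = 14500 km.
The apoapsis of the transfer ellipse is at r = 24800 km.
Applying v² = μ(2/r − 1/a_t): v = 0.7065 km/s.

v = 707 m/s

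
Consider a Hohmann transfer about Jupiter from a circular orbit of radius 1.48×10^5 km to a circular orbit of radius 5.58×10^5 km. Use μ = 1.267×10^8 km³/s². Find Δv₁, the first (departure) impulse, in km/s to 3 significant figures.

The Hohmann ellipse has a_t = (r₁ + r₂)/2 = 3.530×10^5 km.
Circular speed at r = 1.480×10^5 km: v_c = √(μ/r) = 29.25886 km/s.
Transfer-orbit speed at the same r (vis-viva, a = a_t): v_t = √[μ(2/r − 1/a_t)] = 36.78639 km/s.
Δv₁ = |v_t − v_c| = |36.78639 − 29.25886| = 7.528 km/s.

Δv₁ = 7.53 km/s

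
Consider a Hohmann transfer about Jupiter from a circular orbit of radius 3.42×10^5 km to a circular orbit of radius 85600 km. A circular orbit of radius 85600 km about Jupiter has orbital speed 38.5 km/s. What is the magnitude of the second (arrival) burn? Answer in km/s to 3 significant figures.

Δv₂ = 10.2 km/s

From the circular-orbit relation v² = μ/r at r = 85600 km: μ = v²r = (38.5)² × 85600 = 1.26881×10^8 km³/s².
The Hohmann ellipse has a_t = (r₁ + r₂)/2 = 2.138×10^5 km.
On the circular orbit at r = 85600 km, v_c = √(μ/r) = 38.50 km/s.
Vis-viva on the transfer ellipse at r = 85600 km gives v_t = √[μ(2/r − 1/a_t)] = 48.69 km/s.
Δv₂ = |v_t − v_c| = |48.69 − 38.50| = 10.19 km/s.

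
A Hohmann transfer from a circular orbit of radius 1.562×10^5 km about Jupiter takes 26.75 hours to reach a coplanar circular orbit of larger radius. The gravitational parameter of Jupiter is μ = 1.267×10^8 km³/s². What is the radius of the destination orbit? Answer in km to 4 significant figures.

Transfer time t = 26.75 hours = 96300 s, and t = π√(a_t³/μ).
So a_t = (μ t²/π²)^(1/3) = (1.267×10^8 × (96300)² / π²)^(1/3) = 4.9194×10^5 km.
Since a_t = (r₁ + r₂)/2, r₂ = 2a_t − r₁ = 2×4.9194×10^5 − 1.562×10^5 = 8.2768×10^5 km.

r₂ = 8.277×10^5 km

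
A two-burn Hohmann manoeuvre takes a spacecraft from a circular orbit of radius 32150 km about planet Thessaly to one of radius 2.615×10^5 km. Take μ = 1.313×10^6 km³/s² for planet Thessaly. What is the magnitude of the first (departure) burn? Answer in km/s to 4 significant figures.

Δv₁ = 2.138 km/s

Transfer-ellipse semi-major axis a_t = (r₁ + r₂)/2 = (32150 + 2.615×10^5)/2 = 1.46825×10^5 km.
On the circular orbit at r = 32150 km, v_c = √(μ/r) = 6.391 km/s.
Vis-viva on the transfer ellipse at r = 32150 km gives v_t = √[μ(2/r − 1/a_t)] = 8.529 km/s.
Δv₁ = |v_t − v_c| = |8.529 − 6.391| = 2.138 km/s.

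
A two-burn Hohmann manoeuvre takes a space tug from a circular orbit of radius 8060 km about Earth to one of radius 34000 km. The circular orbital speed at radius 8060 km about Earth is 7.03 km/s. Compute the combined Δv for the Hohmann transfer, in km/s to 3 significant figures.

From the circular-orbit relation v² = μ/r at r = 8060 km: μ = v²r = (7.03)² × 8060 = 3.98332×10^5 km³/s².
Semi-major axis of the transfer orbit: a_t = (8060 + 34000)/2 = 21030 km.
At r₁ the circular-orbit speed is v₁ = √(μ/r₁) = 7.030 km/s.
On the transfer ellipse at r₁, vis-viva equation gives v_p = √[μ(2/r₁ − 1/a_t)] = 8.939 km/s.
First burn Δv₁ = |v_p − v₁| = 1.909 km/s.
Circular speed at r₂: v₂ = √(μ/r₂) = 3.423 km/s.
Transfer-orbit speed at r₂: v_a = √[μ(2/r₂ − 1/a_t)] = 2.119 km/s.
Second burn Δv₂ = |v₂ − v_a| = 1.304 km/s.
Total Δv = Δv₁ + Δv₂ = 3.213 km/s.

Δv = 3.21 km/s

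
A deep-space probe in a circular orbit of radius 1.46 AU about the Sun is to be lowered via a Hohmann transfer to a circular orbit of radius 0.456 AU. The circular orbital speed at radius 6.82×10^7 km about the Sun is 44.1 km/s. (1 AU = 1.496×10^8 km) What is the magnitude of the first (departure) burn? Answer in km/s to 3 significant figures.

Δv₁ = 7.64 km/s

From the circular-orbit relation v² = μ/r at r = 6.82×10^7 km: μ = v²r = (44.1)² × 6.82×10^7 = 1.32636×10^11 km³/s².
In km: r₁ = 1.46 × 1.496×10^8 = 2.18416×10^8 km; r₂ = 0.456 × 1.496×10^8 = 6.82176×10^7 km.
Semi-major axis of the transfer orbit: a_t = (2.18416×10^8 + 6.82176×10^7)/2 = 1.433168×10^8 km.
Circular speed at r = 2.18416×10^8 km: v_c = √(μ/r) = 24.643 km/s.
Transfer-orbit speed at the same r (vis-viva, a = a_t): v_t = √[μ(2/r − 1/a_t)] = 17.002 km/s.
Δv₁ = |v_t − v_c| = |17.002 − 24.643| = 7.641 km/s.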